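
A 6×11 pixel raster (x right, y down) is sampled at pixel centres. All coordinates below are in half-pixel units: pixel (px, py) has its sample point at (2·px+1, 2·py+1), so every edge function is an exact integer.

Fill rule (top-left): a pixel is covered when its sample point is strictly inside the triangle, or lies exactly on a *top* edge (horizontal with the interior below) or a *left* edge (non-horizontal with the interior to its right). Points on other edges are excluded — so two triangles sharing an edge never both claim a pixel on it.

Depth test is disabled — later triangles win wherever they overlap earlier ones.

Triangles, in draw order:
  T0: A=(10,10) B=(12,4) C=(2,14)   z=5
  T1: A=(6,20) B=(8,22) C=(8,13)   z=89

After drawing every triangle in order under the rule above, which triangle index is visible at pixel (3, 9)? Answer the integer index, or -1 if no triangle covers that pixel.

T0:
  2·area = 40  (B↔C swapped to make it positive)
  edge (10, 10)→(2, 14): d=(-8,4) right/bottom  bias=-1
  edge (2, 14)→(12, 4): d=(10,-10) top-left  bias=+0
  edge (12, 4)→(10, 10): d=(-2,6) right/bottom  bias=-1
    (5,2)@(11, 5): e=[36,0,4] → X  [on edge]
    (4,3)@(9, 7): e=[28,0,12] → X  [on edge]
    (5,3)@(11, 7): e=[20,20,0] → .  [on edge]
    (3,4)@(7, 9): e=[20,0,20] → X  [on edge]
    (5,4)@(11, 9): e=[4,40,-4] → .
    (2,5)@(5, 11): e=[12,0,28] → X  [on edge]
    (4,5)@(9, 11): e=[-4,40,4] → .
    (1,6)@(3, 13): e=[4,0,36] → X  [on edge]
    (2,6)@(5, 13): e=[-4,20,24] → .
    (3,6)@(7, 13): e=[-12,40,12] → .
    (4,6)@(9, 13): e=[-20,60,0] → .  [on edge]
    (0,7)@(1, 15): e=[-4,0,44] → .  [on edge]
    (3,9)@(7, 19): e=[-60,100,0] → .  [on edge]
  covered (7 px):
    . . . . . .
    . . . . . .
    . . . . . X
    . . . . X .
    . . . X X .
    . . X X . .
    . X . . . .
    . . . . . .
    . . . . . .
    . . . . . .
    . . . . . .
T1:
  2·area = 18  (B↔C swapped to make it positive)
  edge (6, 20)→(8, 13): d=(2,-7) top-left  bias=+0
  edge (8, 13)→(8, 22): d=(0,9) right/bottom  bias=-1
  edge (8, 22)→(6, 20): d=(-2,-2) top-left  bias=+0
    (0,7)@(1, 15): e=[-45,63,0] → .  [on edge]
    (1,8)@(3, 17): e=[-27,45,0] → .  [on edge]
    (3,8)@(7, 17): e=[1,9,8] → X
    (4,8)@(9, 17): e=[15,-9,12] → .
    (2,9)@(5, 19): e=[-9,27,0] → .  [on edge]
    (3,9)@(7, 19): e=[5,9,4] → X
    (4,9)@(9, 19): e=[19,-9,8] → .
    (3,10)@(7, 21): e=[9,9,0] → X  [on edge]
    (4,10)@(9, 21): e=[23,-9,4] → .
  covered (3 px):
    . . . . . .
    . . . . . .
    . . . . . .
    . . . . . .
    . . . . . .
    . . . . . .
    . . . . . .
    . . . . . .
    . . . X . .
    . . . X . .
    . . . X . .

Z-buffer (winner per pixel, '.' = empty):
  . . . . . .
  . . . . . .
  . . . . . 0
  . . . . 0 .
  . . . 0 0 .
  . . 0 0 . .
  . 0 . . . .
  . . . . . .
  . . . 1 . .
  . . . 1 . .
  . . . 1 . .

Answer: 1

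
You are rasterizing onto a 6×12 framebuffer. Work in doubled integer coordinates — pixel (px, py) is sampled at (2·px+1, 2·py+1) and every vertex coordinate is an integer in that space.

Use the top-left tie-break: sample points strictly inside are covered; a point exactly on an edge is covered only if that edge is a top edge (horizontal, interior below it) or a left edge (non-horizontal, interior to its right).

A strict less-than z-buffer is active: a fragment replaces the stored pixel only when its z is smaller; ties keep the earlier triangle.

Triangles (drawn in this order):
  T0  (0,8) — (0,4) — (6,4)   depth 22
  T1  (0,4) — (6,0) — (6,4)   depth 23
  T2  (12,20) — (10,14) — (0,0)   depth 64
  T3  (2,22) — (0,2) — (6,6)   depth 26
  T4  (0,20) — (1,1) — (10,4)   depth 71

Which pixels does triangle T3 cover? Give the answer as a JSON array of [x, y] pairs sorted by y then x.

T0:
  2·area = 24
  edge (0, 8)→(0, 4): d=(0,-4) top-left  bias=+0
  edge (0, 4)→(6, 4): d=(6,0) top-left  bias=+0
  edge (6, 4)→(0, 8): d=(-6,4) right/bottom  bias=-1
    (0,2)@(1, 5): e=[4,6,14] → #
    (1,2)@(3, 5): e=[12,6,6] → #
    (2,2)@(5, 5): e=[20,6,-2] → ·
    (0,3)@(1, 7): e=[4,18,2] → #
    (1,3)@(3, 7): e=[12,18,-6] → ·
    (0,4)@(1, 9): e=[4,30,-10] → ·
  covered (3 px):
    · · · · · ·
    · · · · · ·
    # # · · · ·
    # · · · · ·
    · · · · · ·
    · · · · · ·
    · · · · · ·
    · · · · · ·
    · · · · · ·
    · · · · · ·
    · · · · · ·
    · · · · · ·
T1:
  2·area = 24
  edge (0, 4)→(6, 0): d=(6,-4) top-left  bias=+0
  edge (6, 0)→(6, 4): d=(0,4) right/bottom  bias=-1
  edge (6, 4)→(0, 4): d=(-6,0) right/bottom  bias=-1
    (2,0)@(5, 1): e=[2,4,18] → #
    (3,0)@(7, 1): e=[10,-4,18] → ·
    (1,1)@(3, 3): e=[6,12,6] → #
    (3,1)@(7, 3): e=[22,-4,6] → ·
    (1,2)@(3, 5): e=[18,12,-6] → ·
    (2,2)@(5, 5): e=[26,4,-6] → ·
  covered (3 px):
    · · # · · ·
    · # # · · ·
    · · · · · ·
    · · · · · ·
    · · · · · ·
    · · · · · ·
    · · · · · ·
    · · · · · ·
    · · · · · ·
    · · · · · ·
    · · · · · ·
    · · · · · ·
T2:
  2·area = 32  (B↔C swapped to make it positive)
  edge (12, 20)→(0, 0): d=(-12,-20) top-left  bias=+0
  edge (0, 0)→(10, 14): d=(10,14) right/bottom  bias=-1
  edge (10, 14)→(12, 20): d=(2,6) right/bottom  bias=-1
    (1,2)@(3, 5): e=[0,8,24] → #  [on edge]
    (2,2)@(5, 5): e=[40,-20,12] → ·
    (3,2)@(7, 5): e=[80,-48,0] → ·  [on edge]
    (1,3)@(3, 7): e=[-24,28,28] → ·
    (2,3)@(5, 7): e=[16,0,16] → ·  [on edge]
    (3,5)@(7, 11): e=[8,12,12] → #
    (4,5)@(9, 11): e=[48,-16,0] → ·  [on edge]
    (3,6)@(7, 13): e=[-16,32,16] → ·
    (4,6)@(9, 13): e=[24,4,4] → #
    (5,6)@(11, 13): e=[64,-24,-8] → ·
    (4,7)@(9, 15): e=[0,24,8] → #  [on edge]
    (5,7)@(11, 15): e=[40,-4,-4] → ·
    (5,8)@(11, 17): e=[16,16,0] → ·  [on edge]
  covered (4 px):
    · · · · · ·
    · · · · · ·
    · # · · · ·
    · · · · · ·
    · · · · · ·
    · · · # · ·
    · · · · # ·
    · · · · # ·
    · · · · · ·
    · · · · · ·
    · · · · · ·
    · · · · · ·
T3:
  2·area = 112
  edge (2, 22)→(0, 2): d=(-2,-20) top-left  bias=+0
  edge (0, 2)→(6, 6): d=(6,4) right/bottom  bias=-1
  edge (6, 6)→(2, 22): d=(-4,16) right/bottom  bias=-1
    (0,1)@(1, 3): e=[18,2,92] → #
    (1,1)@(3, 3): e=[58,-6,60] → ·
    (0,2)@(1, 5): e=[14,14,84] → #
    (1,2)@(3, 5): e=[54,6,52] → #
    (2,2)@(5, 5): e=[94,-2,20] → ·
    (0,3)@(1, 7): e=[10,26,76] → #
    (2,3)@(5, 7): e=[90,10,12] → #
    (3,3)@(7, 7): e=[130,2,-20] → ·
    (0,4)@(1, 9): e=[6,38,68] → #
    (3,4)@(7, 9): e=[126,14,-28] → ·
    (0,5)@(1, 11): e=[2,50,60] → #
    (2,5)@(5, 11): e=[82,34,-4] → ·
  covered (14 px):
    · · · · · ·
    # · · · · ·
    # # · · · ·
    # # # · · ·
    # # # · · ·
    # # · · · ·
    · # · · · ·
    · # · · · ·
    · # · · · ·
    · · · · · ·
    · · · · · ·
    · · · · · ·
T4:
  2·area = 174
  edge (0, 20)→(1, 1): d=(1,-19) top-left  bias=+0
  edge (1, 1)→(10, 4): d=(9,3) right/bottom  bias=-1
  edge (10, 4)→(0, 20): d=(-10,16) right/bottom  bias=-1
    (0,0)@(1, 1): e=[0,0,174] → ·  [on edge]
    (0,1)@(1, 3): e=[2,18,154] → #
    (1,1)@(3, 3): e=[40,12,122] → #
    (2,1)@(5, 3): e=[78,6,90] → #
    (3,1)@(7, 3): e=[116,0,58] → ·  [on edge]
    (0,2)@(1, 5): e=[4,36,134] → #
    (3,2)@(7, 5): e=[118,18,38] → #
    (4,2)@(9, 5): e=[156,12,6] → #
    (5,2)@(11, 5): e=[194,6,-26] → ·
    (0,3)@(1, 7): e=[6,54,114] → #
    (4,3)@(9, 7): e=[158,30,-14] → ·
    (0,4)@(1, 9): e=[8,72,94] → #
  covered (23 px):
    · · · · · ·
    # # # · · ·
    # # # # # ·
    # # # # · ·
    # # # · · ·
    # # # · · ·
    # # · · · ·
    # # · · · ·
    # · · · · ·
    · · · · · ·
    · · · · · ·
    · · · · · ·

Result: [[0,1],[0,2],[1,2],[0,3],[1,3],[2,3],[0,4],[1,4],[2,4],[0,5],[1,5],[1,6],[1,7],[1,8]]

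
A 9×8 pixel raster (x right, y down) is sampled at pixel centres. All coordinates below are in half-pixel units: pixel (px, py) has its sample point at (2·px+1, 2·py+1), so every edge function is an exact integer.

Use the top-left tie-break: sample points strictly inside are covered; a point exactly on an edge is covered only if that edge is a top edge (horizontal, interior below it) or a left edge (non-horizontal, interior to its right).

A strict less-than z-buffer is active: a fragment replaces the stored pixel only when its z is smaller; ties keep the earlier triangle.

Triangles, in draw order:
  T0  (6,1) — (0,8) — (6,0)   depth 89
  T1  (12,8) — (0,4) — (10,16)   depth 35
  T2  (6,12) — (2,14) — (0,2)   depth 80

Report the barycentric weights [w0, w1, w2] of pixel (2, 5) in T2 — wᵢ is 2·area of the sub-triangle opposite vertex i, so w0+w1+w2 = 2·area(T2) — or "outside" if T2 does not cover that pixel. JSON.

T0:
  2·area = 6
  edge (6, 1)→(0, 8): d=(-6,7) right/bottom  bias=-1
  edge (0, 8)→(6, 0): d=(6,-8) top-left  bias=+0
  edge (6, 0)→(6, 1): d=(0,1) right/bottom  bias=-1
  covered (0 px):
    · · · · · · · · ·
    · · · · · · · · ·
    · · · · · · · · ·
    · · · · · · · · ·
    · · · · · · · · ·
    · · · · · · · · ·
    · · · · · · · · ·
    · · · · · · · · ·
T1:
  2·area = 104  (B↔C swapped to make it positive)
  edge (12, 8)→(10, 16): d=(-2,8) right/bottom  bias=-1
  edge (10, 16)→(0, 4): d=(-10,-12) top-left  bias=+0
  edge (0, 4)→(12, 8): d=(12,4) right/bottom  bias=-1
    (0,2)@(1, 5): e=[94,2,8] → █
    (1,2)@(3, 5): e=[78,26,0] → ·  [on edge]
    (0,3)@(1, 7): e=[90,-18,32] → ·
    (1,3)@(3, 7): e=[74,6,24] → █
    (2,3)@(5, 7): e=[58,30,16] → █
    (3,3)@(7, 7): e=[42,54,8] → █
    (4,3)@(9, 7): e=[26,78,0] → ·  [on edge]
    (1,4)@(3, 9): e=[70,-14,48] → ·
    (2,4)@(5, 9): e=[54,10,40] → █
    (4,4)@(9, 9): e=[22,58,24] → █
    (5,4)@(11, 9): e=[6,82,16] → █
    (6,4)@(13, 9): e=[-10,106,8] → ·
    (7,4)@(15, 9): e=[-26,130,0] → ·  [on edge]
  covered (12 px):
    · · · · · · · · ·
    · · · · · · · · ·
    █ · · · · · · · ·
    · █ █ █ · · · · ·
    · · █ █ █ █ · · ·
    · · · █ █ █ · · ·
    · · · · █ · · · ·
    · · · · · · · · ·
T2:
  2·area = 52
  edge (6, 12)→(2, 14): d=(-4,2) right/bottom  bias=-1
  edge (2, 14)→(0, 2): d=(-2,-12) top-left  bias=+0
  edge (0, 2)→(6, 12): d=(6,10) right/bottom  bias=-1
    (0,2)@(1, 5): e=[38,6,8] → █
    (1,2)@(3, 5): e=[34,30,-12] → ·
    (0,3)@(1, 7): e=[30,2,20] → █
    (1,3)@(3, 7): e=[26,26,0] → ·  [on edge]
    (0,4)@(1, 9): e=[22,-2,32] → ·
    (1,4)@(3, 9): e=[18,22,12] → █
    (2,4)@(5, 9): e=[14,46,-8] → ·
    (1,5)@(3, 11): e=[10,18,24] → █
    (2,5)@(5, 11): e=[6,42,4] → █
    (3,5)@(7, 11): e=[2,66,-16] → ·
    (1,6)@(3, 13): e=[2,14,36] → █
    (2,6)@(5, 13): e=[-2,38,16] → ·
  covered (6 px):
    · · · · · · · · ·
    · · · · · · · · ·
    █ · · · · · · · ·
    █ · · · · · · · ·
    · █ · · · · · · ·
    · █ █ · · · · · ·
    · █ · · · · · · ·
    · · · · · · · · ·

Final: [42,4,6]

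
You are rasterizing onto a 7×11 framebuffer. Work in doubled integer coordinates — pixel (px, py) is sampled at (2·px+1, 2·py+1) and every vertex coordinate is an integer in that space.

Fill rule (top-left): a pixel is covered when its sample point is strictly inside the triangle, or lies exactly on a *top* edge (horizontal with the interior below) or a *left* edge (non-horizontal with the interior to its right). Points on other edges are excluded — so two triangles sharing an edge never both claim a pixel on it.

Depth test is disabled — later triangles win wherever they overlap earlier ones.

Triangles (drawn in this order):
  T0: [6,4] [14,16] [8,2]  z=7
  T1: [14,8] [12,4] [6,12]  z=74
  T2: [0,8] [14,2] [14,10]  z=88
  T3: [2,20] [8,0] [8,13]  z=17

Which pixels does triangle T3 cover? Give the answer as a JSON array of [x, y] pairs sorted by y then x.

T0:
  2·area = 40  (B↔C swapped to make it positive)
  edge (6, 4)→(8, 2): d=(2,-2) top-left  bias=+0
  edge (8, 2)→(14, 16): d=(6,14) right/bottom  bias=-1
  edge (14, 16)→(6, 4): d=(-8,-12) top-left  bias=+0
    (4,0)@(9, 1): e=[0,-20,60] → ·  [on edge]
    (3,1)@(7, 3): e=[0,20,20] → #  [on edge]
    (4,1)@(9, 3): e=[4,-8,44] → ·
    (2,2)@(5, 5): e=[0,60,-20] → ·  [on edge]
    (3,2)@(7, 5): e=[4,32,4] → #
    (4,2)@(9, 5): e=[8,4,28] → #
    (5,2)@(11, 5): e=[12,-24,52] → ·
    (1,3)@(3, 7): e=[0,100,-60] → ·  [on edge]
    (3,3)@(7, 7): e=[8,44,-12] → ·
    (4,3)@(9, 7): e=[12,16,12] → #
    (5,3)@(11, 7): e=[16,-12,36] → ·
    (0,4)@(1, 9): e=[0,140,-100] → ·  [on edge]
    (5,4)@(11, 9): e=[20,0,20] → ·  [on edge]
  covered (5 px):
    · · · · · · ·
    · · · # · · ·
    · · · # # · ·
    · · · · # · ·
    · · · · · · ·
    · · · · · # ·
    · · · · · · ·
    · · · · · · ·
    · · · · · · ·
    · · · · · · ·
    · · · · · · ·
T1:
  2·area = 40  (B↔C swapped to make it positive)
  edge (14, 8)→(6, 12): d=(-8,4) right/bottom  bias=-1
  edge (6, 12)→(12, 4): d=(6,-8) top-left  bias=+0
  edge (12, 4)→(14, 8): d=(2,4) right/bottom  bias=-1
    (5,3)@(11, 7): e=[20,10,10] → #
    (6,3)@(13, 7): e=[12,26,2] → #
    (4,4)@(9, 9): e=[12,6,22] → #
    (6,4)@(13, 9): e=[-4,38,6] → ·
    (3,5)@(7, 11): e=[4,2,34] → #
    (4,5)@(9, 11): e=[-4,18,26] → ·
    (5,5)@(11, 11): e=[-12,34,18] → ·
    (3,6)@(7, 13): e=[-12,14,38] → ·
  covered (5 px):
    · · · · · · ·
    · · · · · · ·
    · · · · · · ·
    · · · · · # #
    · · · · # # ·
    · · · # · · ·
    · · · · · · ·
    · · · · · · ·
    · · · · · · ·
    · · · · · · ·
    · · · · · · ·
T2:
  2·area = 112
  edge (0, 8)→(14, 2): d=(14,-6) top-left  bias=+0
  edge (14, 2)→(14, 10): d=(0,8) right/bottom  bias=-1
  edge (14, 10)→(0, 8): d=(-14,-2) top-left  bias=+0
    (6,1)@(13, 3): e=[8,8,96] → #
    (3,2)@(7, 5): e=[0,56,56] → #  [on edge]
    (4,2)@(9, 5): e=[12,40,60] → #
    (5,2)@(11, 5): e=[24,24,64] → #
    (1,3)@(3, 7): e=[4,88,20] → #
    (2,3)@(5, 7): e=[16,72,24] → #
    (1,4)@(3, 9): e=[32,88,-8] → ·
    (2,4)@(5, 9): e=[44,72,-4] → ·
    (3,4)@(7, 9): e=[56,56,0] → #  [on edge]
    (3,5)@(7, 11): e=[84,56,-28] → ·
    (4,5)@(9, 11): e=[96,40,-24] → ·
    (5,5)@(11, 11): e=[108,24,-20] → ·
  covered (15 px):
    · · · · · · ·
    · · · · · · #
    · · · # # # #
    · # # # # # #
    · · · # # # #
    · · · · · · ·
    · · · · · · ·
    · · · · · · ·
    · · · · · · ·
    · · · · · · ·
    · · · · · · ·
T3:
  2·area = 78
  edge (2, 20)→(8, 0): d=(6,-20) top-left  bias=+0
  edge (8, 0)→(8, 13): d=(0,13) right/bottom  bias=-1
  edge (8, 13)→(2, 20): d=(-6,7) right/bottom  bias=-1
    (3,2)@(7, 5): e=[10,13,55] → #
    (4,2)@(9, 5): e=[50,-13,41] → ·
    (3,3)@(7, 7): e=[22,13,43] → #
    (4,3)@(9, 7): e=[62,-13,29] → ·
    (3,4)@(7, 9): e=[34,13,31] → #
    (4,4)@(9, 9): e=[74,-13,17] → ·
    (2,5)@(5, 11): e=[6,39,33] → #
    (4,5)@(9, 11): e=[86,-13,5] → ·
    (2,6)@(5, 13): e=[18,39,21] → #
    (4,6)@(9, 13): e=[98,-13,-7] → ·
    (2,7)@(5, 15): e=[30,39,9] → #
    (3,7)@(7, 15): e=[70,13,-5] → ·
  covered (9 px):
    · · · · · · ·
    · · · · · · ·
    · · · # · · ·
    · · · # · · ·
    · · · # · · ·
    · · # # · · ·
    · · # # · · ·
    · · # · · · ·
    · # · · · · ·
    · · · · · · ·
    · · · · · · ·

Result: [[3,2],[3,3],[3,4],[2,5],[3,5],[2,6],[3,6],[2,7],[1,8]]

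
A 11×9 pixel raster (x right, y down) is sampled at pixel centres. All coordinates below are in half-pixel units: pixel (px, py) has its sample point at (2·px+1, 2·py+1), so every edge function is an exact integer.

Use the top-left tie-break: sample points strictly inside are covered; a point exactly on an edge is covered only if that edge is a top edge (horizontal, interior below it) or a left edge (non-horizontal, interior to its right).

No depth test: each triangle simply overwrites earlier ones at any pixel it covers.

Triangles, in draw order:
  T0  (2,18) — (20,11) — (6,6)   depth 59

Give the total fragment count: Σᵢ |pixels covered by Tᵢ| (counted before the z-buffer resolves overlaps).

T0:
  2·area = 188  (B↔C swapped to make it positive)
  edge (2, 18)→(6, 6): d=(4,-12) top-left  bias=+0
  edge (6, 6)→(20, 11): d=(14,5) right/bottom  bias=-1
  edge (20, 11)→(2, 18): d=(-18,7) right/bottom  bias=-1
    (3,1)@(7, 3): e=[0,-47,235] → .  [on edge]
    (3,3)@(7, 7): e=[16,9,163] → X
    (4,3)@(9, 7): e=[40,-1,149] → .
    (2,4)@(5, 9): e=[0,47,141] → X  [on edge]
    (4,4)@(9, 9): e=[48,27,113] → X
    (5,4)@(11, 9): e=[72,17,99] → X
    (6,4)@(13, 9): e=[96,7,85] → X
    (7,4)@(15, 9): e=[120,-3,71] → .
    (2,5)@(5, 11): e=[8,75,105] → X
    (7,5)@(15, 11): e=[128,25,35] → X
    (8,5)@(17, 11): e=[152,15,21] → X
    (9,5)@(19, 11): e=[176,5,7] → X
    (1,7)@(3, 15): e=[0,141,47] → X  [on edge]
  covered (24 px):
    . . . . . . . . . . .
    . . . . . . . . . . .
    . . . . . . . . . . .
    . . . X . . . . . . .
    . . X X X X X . . . .
    . . X X X X X X X X .
    . . X X X X X . . . .
    . X X X X . . . . . .
    . X . . . . . . . . .

Final: 24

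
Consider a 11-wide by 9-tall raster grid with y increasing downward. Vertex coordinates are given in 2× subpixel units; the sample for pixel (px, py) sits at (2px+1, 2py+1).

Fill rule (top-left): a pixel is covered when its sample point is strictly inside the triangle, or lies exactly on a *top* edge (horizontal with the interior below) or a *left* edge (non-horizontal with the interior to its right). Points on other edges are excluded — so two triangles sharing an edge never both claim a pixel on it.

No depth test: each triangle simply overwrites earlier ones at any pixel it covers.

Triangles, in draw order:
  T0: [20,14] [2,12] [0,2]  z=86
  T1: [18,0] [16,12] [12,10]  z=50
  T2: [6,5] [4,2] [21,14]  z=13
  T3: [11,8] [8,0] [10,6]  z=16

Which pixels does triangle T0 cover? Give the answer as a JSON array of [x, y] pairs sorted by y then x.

T0:
  2·area = 176
  edge (20, 14)→(2, 12): d=(-18,-2) top-left  bias=+0
  edge (2, 12)→(0, 2): d=(-2,-10) top-left  bias=+0
  edge (0, 2)→(20, 14): d=(20,12) right/bottom  bias=-1
    (0,1)@(1, 3): e=[160,8,8] → #
    (1,1)@(3, 3): e=[164,28,-16] → ·
    (0,2)@(1, 5): e=[124,4,48] → #
    (1,2)@(3, 5): e=[128,24,24] → #
    (2,2)@(5, 5): e=[132,44,0] → ·  [on edge]
    (0,3)@(1, 7): e=[88,0,88] → #  [on edge]
    (2,3)@(5, 7): e=[96,40,40] → #
    (3,3)@(7, 7): e=[100,60,16] → #
    (4,3)@(9, 7): e=[104,80,-8] → ·
    (0,4)@(1, 9): e=[52,-4,128] → ·
    (1,4)@(3, 9): e=[56,16,104] → #
    (4,4)@(9, 9): e=[68,76,32] → #
    (7,5)@(15, 11): e=[44,132,0] → ·  [on edge]
    (5,6)@(11, 13): e=[0,88,88] → #  [on edge]
    (1,8)@(3, 17): e=[-88,0,264] → ·  [on edge]
  covered (22 px):
    · · · · · · · · · · ·
    # · · · · · · · · · ·
    # # · · · · · · · · ·
    # # # # · · · · · · ·
    · # # # # # · · · · ·
    · # # # # # # · · · ·
    · · · · · # # # # · ·
    · · · · · · · · · · ·
    · · · · · · · · · · ·
T1:
  2·area = 52
  edge (18, 0)→(16, 12): d=(-2,12) right/bottom  bias=-1
  edge (16, 12)→(12, 10): d=(-4,-2) top-left  bias=+0
  edge (12, 10)→(18, 0): d=(6,-10) top-left  bias=+0
    (8,1)@(17, 3): e=[6,38,8] → #
    (9,1)@(19, 3): e=[-18,42,28] → ·
    (7,2)@(15, 5): e=[26,26,0] → #  [on edge]
    (9,2)@(19, 5): e=[-22,34,40] → ·
    (7,3)@(15, 7): e=[22,18,12] → #
    (8,3)@(17, 7): e=[-2,22,32] → ·
    (6,4)@(13, 9): e=[42,6,4] → #
    (8,4)@(17, 9): e=[-6,14,44] → ·
    (6,5)@(13, 11): e=[38,-2,16] → ·
    (7,5)@(15, 11): e=[14,2,36] → #
    (8,5)@(17, 11): e=[-10,6,56] → ·
    (7,6)@(15, 13): e=[10,-6,48] → ·
    (4,7)@(9, 15): e=[78,-26,0] → ·  [on edge]
  covered (7 px):
    · · · · · · · · · · ·
    · · · · · · · · # · ·
    · · · · · · · # # · ·
    · · · · · · · # · · ·
    · · · · · · # # · · ·
    · · · · · · · # · · ·
    · · · · · · · · · · ·
    · · · · · · · · · · ·
    · · · · · · · · · · ·
T2:
  2·area = 27
  edge (6, 5)→(4, 2): d=(-2,-3) top-left  bias=+0
  edge (4, 2)→(21, 14): d=(17,12) right/bottom  bias=-1
  edge (21, 14)→(6, 5): d=(-15,-9) top-left  bias=+0
    (2,1)@(5, 3): e=[1,5,21] → #
    (3,1)@(7, 3): e=[7,-19,39] → ·
    (2,2)@(5, 5): e=[-3,39,-9] → ·
    (3,2)@(7, 5): e=[3,15,9] → #
    (4,2)@(9, 5): e=[9,-9,27] → ·
    (3,3)@(7, 7): e=[-1,49,-21] → ·
    (5,3)@(11, 7): e=[11,1,15] → #
    (6,3)@(13, 7): e=[17,-23,33] → ·
    (5,4)@(11, 9): e=[7,35,-15] → ·
    (6,4)@(13, 9): e=[13,11,3] → #
    (7,4)@(15, 9): e=[19,-13,21] → ·
    (6,5)@(13, 11): e=[9,45,-27] → ·
  covered (4 px):
    · · · · · · · · · · ·
    · · # · · · · · · · ·
    · · · # · · · · · · ·
    · · · · · # · · · · ·
    · · · · · · # · · · ·
    · · · · · · · · · · ·
    · · · · · · · · · · ·
    · · · · · · · · · · ·
    · · · · · · · · · · ·
T3:
  2·area = 2  (B↔C swapped to make it positive)
  edge (11, 8)→(10, 6): d=(-1,-2) top-left  bias=+0
  edge (10, 6)→(8, 0): d=(-2,-6) top-left  bias=+0
  edge (8, 0)→(11, 8): d=(3,8) right/bottom  bias=-1
    (4,1)@(9, 3): e=[1,0,1] → #  [on edge]
    (5,1)@(11, 3): e=[5,12,-15] → ·
    (4,2)@(9, 5): e=[-1,-4,7] → ·
    (5,4)@(11, 9): e=[-1,0,3] → ·  [on edge]
    (6,7)@(13, 15): e=[-3,0,5] → ·  [on edge]
  covered (1 px):
    · · · · · · · · · · ·
    · · · · # · · · · · ·
    · · · · · · · · · · ·
    · · · · · · · · · · ·
    · · · · · · · · · · ·
    · · · · · · · · · · ·
    · · · · · · · · · · ·
    · · · · · · · · · · ·
    · · · · · · · · · · ·

Final: [[0,1],[0,2],[1,2],[0,3],[1,3],[2,3],[3,3],[1,4],[2,4],[3,4],[4,4],[5,4],[1,5],[2,5],[3,5],[4,5],[5,5],[6,5],[5,6],[6,6],[7,6],[8,6]]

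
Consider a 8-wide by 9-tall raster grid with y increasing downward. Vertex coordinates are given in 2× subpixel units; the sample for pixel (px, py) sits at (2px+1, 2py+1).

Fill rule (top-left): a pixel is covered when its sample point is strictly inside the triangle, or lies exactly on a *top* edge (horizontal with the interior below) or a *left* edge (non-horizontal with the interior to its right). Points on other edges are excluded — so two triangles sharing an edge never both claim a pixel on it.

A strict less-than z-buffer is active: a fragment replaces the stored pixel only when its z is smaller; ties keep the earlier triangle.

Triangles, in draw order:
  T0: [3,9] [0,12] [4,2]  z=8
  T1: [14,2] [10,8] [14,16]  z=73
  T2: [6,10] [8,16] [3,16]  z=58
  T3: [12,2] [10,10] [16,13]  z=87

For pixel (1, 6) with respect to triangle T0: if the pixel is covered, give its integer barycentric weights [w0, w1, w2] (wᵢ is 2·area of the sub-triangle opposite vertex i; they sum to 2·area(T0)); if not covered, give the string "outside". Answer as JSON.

T0:
  2·area = 18
  edge (3, 9)→(0, 12): d=(-3,3) right/bottom  bias=-1
  edge (0, 12)→(4, 2): d=(4,-10) top-left  bias=+0
  edge (4, 2)→(3, 9): d=(-1,7) right/bottom  bias=-1
    (5,0)@(11, 1): e=[0,66,-48] → ·  [on edge]
    (4,1)@(9, 3): e=[0,54,-36] → ·  [on edge]
    (1,2)@(3, 5): e=[12,2,4] → █
    (2,2)@(5, 5): e=[6,22,-10] → ·
    (3,2)@(7, 5): e=[0,42,-24] → ·  [on edge]
    (1,3)@(3, 7): e=[6,10,2] → █
    (2,3)@(5, 7): e=[0,30,-12] → ·  [on edge]
    (1,4)@(3, 9): e=[0,18,0] → ·  [on edge]
    (0,5)@(1, 11): e=[0,6,12] → ·  [on edge]
  covered (2 px):
    · · · · · · · ·
    · · · · · · · ·
    · █ · · · · · ·
    · █ · · · · · ·
    · · · · · · · ·
    · · · · · · · ·
    · · · · · · · ·
    · · · · · · · ·
    · · · · · · · ·
T1:
  2·area = 56  (B↔C swapped to make it positive)
  edge (14, 2)→(14, 16): d=(0,14) right/bottom  bias=-1
  edge (14, 16)→(10, 8): d=(-4,-8) top-left  bias=+0
  edge (10, 8)→(14, 2): d=(4,-6) top-left  bias=+0
    (6,2)@(13, 5): e=[14,36,6] → █
    (7,2)@(15, 5): e=[-14,52,18] → ·
    (5,3)@(11, 7): e=[42,12,2] → █
    (7,3)@(15, 7): e=[-14,44,26] → ·
    (5,4)@(11, 9): e=[42,4,10] → █
    (7,4)@(15, 9): e=[-14,36,34] → ·
    (5,5)@(11, 11): e=[42,-4,18] → ·
    (6,5)@(13, 11): e=[14,12,30] → █
    (7,5)@(15, 11): e=[-14,28,42] → ·
    (6,6)@(13, 13): e=[14,4,38] → █
    (7,6)@(15, 13): e=[-14,20,50] → ·
    (6,7)@(13, 15): e=[14,-4,46] → ·
  covered (7 px):
    · · · · · · · ·
    · · · · · · · ·
    · · · · · · █ ·
    · · · · · █ █ ·
    · · · · · █ █ ·
    · · · · · · █ ·
    · · · · · · █ ·
    · · · · · · · ·
    · · · · · · · ·
T2:
  2·area = 30
  edge (6, 10)→(8, 16): d=(2,6) right/bottom  bias=-1
  edge (8, 16)→(3, 16): d=(-5,0) right/bottom  bias=-1
  edge (3, 16)→(6, 10): d=(3,-6) top-left  bias=+0
    (1,0)@(3, 1): e=[0,75,-45] → ·  [on edge]
    (2,3)@(5, 7): e=[0,45,-15] → ·  [on edge]
    (2,6)@(5, 13): e=[12,15,3] → █
    (3,6)@(7, 13): e=[0,15,15] → ·  [on edge]
    (2,7)@(5, 15): e=[16,5,9] → █
    (3,7)@(7, 15): e=[4,5,21] → █
    (4,7)@(9, 15): e=[-8,5,33] → ·
    (2,8)@(5, 17): e=[20,-5,15] → ·
    (3,8)@(7, 17): e=[8,-5,27] → ·
  covered (3 px):
    · · · · · · · ·
    · · · · · · · ·
    · · · · · · · ·
    · · · · · · · ·
    · · · · · · · ·
    · · · · · · · ·
    · · █ · · · · ·
    · · █ █ · · · ·
    · · · · · · · ·
T3:
  2·area = 54  (B↔C swapped to make it positive)
  edge (12, 2)→(16, 13): d=(4,11) right/bottom  bias=-1
  edge (16, 13)→(10, 10): d=(-6,-3) top-left  bias=+0
  edge (10, 10)→(12, 2): d=(2,-8) top-left  bias=+0
    (6,2)@(13, 5): e=[1,39,14] → █
    (7,2)@(15, 5): e=[-21,45,30] → ·
    (5,3)@(11, 7): e=[31,21,2] → █
    (7,3)@(15, 7): e=[-13,33,34] → ·
    (5,4)@(11, 9): e=[39,9,6] → █
    (7,4)@(15, 9): e=[-5,21,38] → ·
    (5,5)@(11, 11): e=[47,-3,10] → ·
    (6,5)@(13, 11): e=[25,3,26] → █
    (7,5)@(15, 11): e=[3,9,42] → █
    (6,6)@(13, 13): e=[33,-9,30] → ·
    (7,6)@(15, 13): e=[11,-3,46] → ·
  covered (7 px):
    · · · · · · · ·
    · · · · · · · ·
    · · · · · · █ ·
    · · · · · █ █ ·
    · · · · · █ █ ·
    · · · · · · █ █
    · · · · · · · ·
    · · · · · · · ·
    · · · · · · · ·

Final: "outside"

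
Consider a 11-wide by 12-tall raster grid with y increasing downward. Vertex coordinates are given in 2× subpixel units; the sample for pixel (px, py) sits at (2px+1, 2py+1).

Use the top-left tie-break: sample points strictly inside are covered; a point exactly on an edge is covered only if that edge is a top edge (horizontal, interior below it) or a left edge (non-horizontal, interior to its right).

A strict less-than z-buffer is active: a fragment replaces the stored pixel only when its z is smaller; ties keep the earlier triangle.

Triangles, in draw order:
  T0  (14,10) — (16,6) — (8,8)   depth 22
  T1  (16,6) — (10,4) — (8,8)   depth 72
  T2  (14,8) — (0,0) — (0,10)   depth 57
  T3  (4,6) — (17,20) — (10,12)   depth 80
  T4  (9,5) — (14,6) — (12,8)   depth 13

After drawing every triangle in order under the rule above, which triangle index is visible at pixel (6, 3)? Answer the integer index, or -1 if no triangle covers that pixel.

T0:
  2·area = 28  (B↔C swapped to make it positive)
  edge (14, 10)→(8, 8): d=(-6,-2) top-left  bias=+0
  edge (8, 8)→(16, 6): d=(8,-2) top-left  bias=+0
  edge (16, 6)→(14, 10): d=(-2,4) right/bottom  bias=-1
    (2,3)@(5, 7): e=[0,-14,42] → .  [on edge]
    (6,3)@(13, 7): e=[16,2,10] → X
    (7,3)@(15, 7): e=[20,6,2] → X
    (8,3)@(17, 7): e=[24,10,-6] → .
    (5,4)@(11, 9): e=[0,14,14] → X  [on edge]
    (7,4)@(15, 9): e=[8,22,-2] → .
    (5,5)@(11, 11): e=[-12,30,10] → .
    (6,5)@(13, 11): e=[-8,34,2] → .
    (8,5)@(17, 11): e=[0,42,-14] → .  [on edge]
  covered (4 px):
    . . . . . . . . . . .
    . . . . . . . . . . .
    . . . . . . . . . . .
    . . . . . . X X . . .
    . . . . . X X . . . .
    . . . . . . . . . . .
    . . . . . . . . . . .
    . . . . . . . . . . .
    . . . . . . . . . . .
    . . . . . . . . . . .
    . . . . . . . . . . .
    . . . . . . . . . . .
T1:
  2·area = 28  (B↔C swapped to make it positive)
  edge (16, 6)→(8, 8): d=(-8,2) right/bottom  bias=-1
  edge (8, 8)→(10, 4): d=(2,-4) top-left  bias=+0
  edge (10, 4)→(16, 6): d=(6,2) right/bottom  bias=-1
    (0,0)@(1, 1): e=[70,-42,0] → .  [on edge]
    (3,1)@(7, 3): e=[42,-14,0] → .  [on edge]
    (5,2)@(11, 5): e=[18,6,4] → X
    (6,2)@(13, 5): e=[14,14,0] → .  [on edge]
    (4,3)@(9, 7): e=[6,2,20] → X
    (6,3)@(13, 7): e=[-2,18,12] → .
    (9,3)@(19, 7): e=[-14,42,0] → .  [on edge]
    (4,4)@(9, 9): e=[-10,6,32] → .
    (5,4)@(11, 9): e=[-14,14,28] → .
  covered (3 px):
    . . . . . . . . . . .
    . . . . . . . . . . .
    . . . . . X . . . . .
    . . . . X X . . . . .
    . . . . . . . . . . .
    . . . . . . . . . . .
    . . . . . . . . . . .
    . . . . . . . . . . .
    . . . . . . . . . . .
    . . . . . . . . . . .
    . . . . . . . . . . .
    . . . . . . . . . . .
T2:
  2·area = 140  (B↔C swapped to make it positive)
  edge (14, 8)→(0, 10): d=(-14,2) right/bottom  bias=-1
  edge (0, 10)→(0, 0): d=(0,-10) top-left  bias=+0
  edge (0, 0)→(14, 8): d=(14,8) right/bottom  bias=-1
    (0,0)@(1, 1): e=[124,10,6] → X
    (1,0)@(3, 1): e=[120,30,-10] → .
    (0,1)@(1, 3): e=[96,10,34] → X
    (1,1)@(3, 3): e=[92,30,18] → X
    (2,1)@(5, 3): e=[88,50,2] → X
    (3,1)@(7, 3): e=[84,70,-14] → .
    (0,2)@(1, 5): e=[68,10,62] → X
    (3,2)@(7, 5): e=[56,70,14] → X
    (4,2)@(9, 5): e=[52,90,-2] → .
    (0,3)@(1, 7): e=[40,10,90] → X
    (4,3)@(9, 7): e=[24,90,26] → X
    (5,3)@(11, 7): e=[20,110,10] → X
    (10,3)@(21, 7): e=[0,210,-70] → .  [on edge]
    (3,4)@(7, 9): e=[0,70,70] → .  [on edge]
  covered (17 px):
    X . . . . . . . . . .
    X X X . . . . . . . .
    X X X X . . . . . . .
    X X X X X X . . . . .
    X X X . . . . . . . .
    . . . . . . . . . . .
    . . . . . . . . . . .
    . . . . . . . . . . .
    . . . . . . . . . . .
    . . . . . . . . . . .
    . . . . . . . . . . .
    . . . . . . . . . . .
T3:
  2·area = 6  (B↔C swapped to make it positive)
  edge (4, 6)→(10, 12): d=(6,6) right/bottom  bias=-1
  edge (10, 12)→(17, 20): d=(7,8) right/bottom  bias=-1
  edge (17, 20)→(4, 6): d=(-13,-14) top-left  bias=+0
    (0,1)@(1, 3): e=[0,9,-3] → .  [on edge]
    (1,2)@(3, 5): e=[0,7,-1] → .  [on edge]
    (2,3)@(5, 7): e=[0,5,1] → .  [on edge]
    (3,4)@(7, 9): e=[0,3,3] → .  [on edge]
    (4,5)@(9, 11): e=[0,1,5] → .  [on edge]
    (5,6)@(11, 13): e=[0,-1,7] → .  [on edge]
    (6,7)@(13, 15): e=[0,-3,9] → .  [on edge]
    (7,8)@(15, 17): e=[0,-5,11] → .  [on edge]
    (8,9)@(17, 19): e=[0,-7,13] → .  [on edge]
    (9,10)@(19, 21): e=[0,-9,15] → .  [on edge]
    (10,11)@(21, 23): e=[0,-11,17] → .  [on edge]
  covered (0 px):
    . . . . . . . . . . .
    . . . . . . . . . . .
    . . . . . . . . . . .
    . . . . . . . . . . .
    . . . . . . . . . . .
    . . . . . . . . . . .
    . . . . . . . . . . .
    . . . . . . . . . . .
    . . . . . . . . . . .
    . . . . . . . . . . .
    . . . . . . . . . . .
    . . . . . . . . . . .
T4:
  2·area = 12
  edge (9, 5)→(14, 6): d=(5,1) right/bottom  bias=-1
  edge (14, 6)→(12, 8): d=(-2,2) right/bottom  bias=-1
  edge (12, 8)→(9, 5): d=(-3,-3) top-left  bias=+0
    (2,0)@(5, 1): e=[-16,28,0] → .  [on edge]
    (9,0)@(19, 1): e=[-30,0,42] → .  [on edge]
    (3,1)@(7, 3): e=[-8,20,0] → .  [on edge]
    (8,1)@(17, 3): e=[-18,0,30] → .  [on edge]
    (4,2)@(9, 5): e=[0,12,0] → .  [on edge]
    (7,2)@(15, 5): e=[-6,0,18] → .  [on edge]
    (5,3)@(11, 7): e=[8,4,0] → X  [on edge]
    (6,3)@(13, 7): e=[6,0,6] → .  [on edge]
    (9,3)@(19, 7): e=[0,-12,24] → .  [on edge]
    (5,4)@(11, 9): e=[18,0,-6] → .  [on edge]
    (6,4)@(13, 9): e=[16,-4,0] → .  [on edge]
    (4,5)@(9, 11): e=[30,0,-18] → .  [on edge]
    (7,5)@(15, 11): e=[24,-12,0] → .  [on edge]
    (3,6)@(7, 13): e=[42,0,-30] → .  [on edge]
    (8,6)@(17, 13): e=[32,-20,0] → .  [on edge]
    (2,7)@(5, 15): e=[54,0,-42] → .  [on edge]
    (9,7)@(19, 15): e=[40,-28,0] → .  [on edge]
    (1,8)@(3, 17): e=[66,0,-54] → .  [on edge]
    (10,8)@(21, 17): e=[48,-36,0] → .  [on edge]
    (0,9)@(1, 19): e=[78,0,-66] → .  [on edge]
  covered (1 px):
    . . . . . . . . . . .
    . . . . . . . . . . .
    . . . . . . . . . . .
    . . . . . X . . . . .
    . . . . . . . . . . .
    . . . . . . . . . . .
    . . . . . . . . . . .
    . . . . . . . . . . .
    . . . . . . . . . . .
    . . . . . . . . . . .
    . . . . . . . . . . .
    . . . . . . . . . . .

Z-buffer (winner per pixel, '.' = empty):
  2 . . . . . . . . . .
  2 2 2 . . . . . . . .
  2 2 2 2 . 1 . . . . .
  2 2 2 2 2 4 0 0 . . .
  2 2 2 . . 0 0 . . . .
  . . . . . . . . . . .
  . . . . . . . . . . .
  . . . . . . . . . . .
  . . . . . . . . . . .
  . . . . . . . . . . .
  . . . . . . . . . . .
  . . . . . . . . . . .

Answer: 0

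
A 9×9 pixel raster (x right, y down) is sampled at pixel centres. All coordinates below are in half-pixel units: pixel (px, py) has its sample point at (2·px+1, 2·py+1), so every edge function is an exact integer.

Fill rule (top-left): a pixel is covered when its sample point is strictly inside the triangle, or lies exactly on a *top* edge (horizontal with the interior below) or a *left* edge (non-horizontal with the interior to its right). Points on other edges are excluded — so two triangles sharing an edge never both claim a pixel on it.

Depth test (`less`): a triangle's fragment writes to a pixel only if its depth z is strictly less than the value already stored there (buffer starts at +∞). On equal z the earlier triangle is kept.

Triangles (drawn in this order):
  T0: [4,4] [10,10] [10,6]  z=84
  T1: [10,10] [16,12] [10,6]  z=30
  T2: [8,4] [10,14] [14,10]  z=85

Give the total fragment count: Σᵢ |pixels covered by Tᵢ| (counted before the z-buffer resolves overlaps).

T0:
  2·area = 24  (B↔C swapped to make it positive)
  edge (4, 4)→(10, 6): d=(6,2) right/bottom  bias=-1
  edge (10, 6)→(10, 10): d=(0,4) right/bottom  bias=-1
  edge (10, 10)→(4, 4): d=(-6,-6) top-left  bias=+0
    (0,0)@(1, 1): e=[-12,36,0] → ·  [on edge]
    (0,1)@(1, 3): e=[0,36,-12] → ·  [on edge]
    (1,1)@(3, 3): e=[-4,28,0] → ·  [on edge]
    (2,2)@(5, 5): e=[4,20,0] → #  [on edge]
    (3,2)@(7, 5): e=[0,12,12] → ·  [on edge]
    (2,3)@(5, 7): e=[16,20,-12] → ·
    (3,3)@(7, 7): e=[12,12,0] → #  [on edge]
    (4,3)@(9, 7): e=[8,4,12] → #
    (5,3)@(11, 7): e=[4,-4,24] → ·
    (6,3)@(13, 7): e=[0,-12,36] → ·  [on edge]
    (3,4)@(7, 9): e=[24,12,-12] → ·
    (4,4)@(9, 9): e=[20,4,0] → #  [on edge]
    (5,5)@(11, 11): e=[28,-4,0] → ·  [on edge]
    (6,6)@(13, 13): e=[36,-12,0] → ·  [on edge]
    (7,7)@(15, 15): e=[44,-20,0] → ·  [on edge]
    (8,8)@(17, 17): e=[52,-28,0] → ·  [on edge]
  covered (4 px):
    · · · · · · · · ·
    · · · · · · · · ·
    · · # · · · · · ·
    · · · # # · · · ·
    · · · · # · · · ·
    · · · · · · · · ·
    · · · · · · · · ·
    · · · · · · · · ·
    · · · · · · · · ·
T1:
  2·area = 24  (B↔C swapped to make it positive)
  edge (10, 10)→(10, 6): d=(0,-4) top-left  bias=+0
  edge (10, 6)→(16, 12): d=(6,6) right/bottom  bias=-1
  edge (16, 12)→(10, 10): d=(-6,-2) top-left  bias=+0
    (2,0)@(5, 1): e=[-20,0,44] → ·  [on edge]
    (3,1)@(7, 3): e=[-12,0,36] → ·  [on edge]
    (4,2)@(9, 5): e=[-4,0,28] → ·  [on edge]
    (0,3)@(1, 7): e=[-36,60,0] → ·  [on edge]
    (5,3)@(11, 7): e=[4,0,20] → ·  [on edge]
    (3,4)@(7, 9): e=[-12,36,0] → ·  [on edge]
    (5,4)@(11, 9): e=[4,12,8] → #
    (6,4)@(13, 9): e=[12,0,12] → ·  [on edge]
    (5,5)@(11, 11): e=[4,24,-4] → ·
    (6,5)@(13, 11): e=[12,12,0] → #  [on edge]
    (7,5)@(15, 11): e=[20,0,4] → ·  [on edge]
    (6,6)@(13, 13): e=[12,24,-12] → ·
    (8,6)@(17, 13): e=[28,0,-4] → ·  [on edge]
  covered (2 px):
    · · · · · · · · ·
    · · · · · · · · ·
    · · · · · · · · ·
    · · · · · · · · ·
    · · · · · # · · ·
    · · · · · · # · ·
    · · · · · · · · ·
    · · · · · · · · ·
    · · · · · · · · ·
T2:
  2·area = 48  (B↔C swapped to make it positive)
  edge (8, 4)→(14, 10): d=(6,6) right/bottom  bias=-1
  edge (14, 10)→(10, 14): d=(-4,4) right/bottom  bias=-1
  edge (10, 14)→(8, 4): d=(-2,-10) top-left  bias=+0
    (2,0)@(5, 1): e=[0,72,-24] → ·  [on edge]
    (3,1)@(7, 3): e=[0,56,-8] → ·  [on edge]
    (4,2)@(9, 5): e=[0,40,8] → ·  [on edge]
    (4,3)@(9, 7): e=[12,32,4] → #
    (5,3)@(11, 7): e=[0,24,24] → ·  [on edge]
    (8,3)@(17, 7): e=[-36,0,84] → ·  [on edge]
    (4,4)@(9, 9): e=[24,24,0] → #  [on edge]
    (5,4)@(11, 9): e=[12,16,20] → #
    (6,4)@(13, 9): e=[0,8,40] → ·  [on edge]
    (7,4)@(15, 9): e=[-12,0,60] → ·  [on edge]
    (4,5)@(9, 11): e=[36,16,-4] → ·
    (5,5)@(11, 11): e=[24,8,16] → #
    (6,5)@(13, 11): e=[12,0,36] → ·  [on edge]
    (7,5)@(15, 11): e=[0,-8,56] → ·  [on edge]
    (5,6)@(11, 13): e=[36,0,12] → ·  [on edge]
    (8,6)@(17, 13): e=[0,-24,72] → ·  [on edge]
    (4,7)@(9, 15): e=[60,0,-12] → ·  [on edge]
    (3,8)@(7, 17): e=[84,0,-36] → ·  [on edge]
  covered (4 px):
    · · · · · · · · ·
    · · · · · · · · ·
    · · · · · · · · ·
    · · · · # · · · ·
    · · · · # # · · ·
    · · · · · # · · ·
    · · · · · · · · ·
    · · · · · · · · ·
    · · · · · · · · ·

Answer: 10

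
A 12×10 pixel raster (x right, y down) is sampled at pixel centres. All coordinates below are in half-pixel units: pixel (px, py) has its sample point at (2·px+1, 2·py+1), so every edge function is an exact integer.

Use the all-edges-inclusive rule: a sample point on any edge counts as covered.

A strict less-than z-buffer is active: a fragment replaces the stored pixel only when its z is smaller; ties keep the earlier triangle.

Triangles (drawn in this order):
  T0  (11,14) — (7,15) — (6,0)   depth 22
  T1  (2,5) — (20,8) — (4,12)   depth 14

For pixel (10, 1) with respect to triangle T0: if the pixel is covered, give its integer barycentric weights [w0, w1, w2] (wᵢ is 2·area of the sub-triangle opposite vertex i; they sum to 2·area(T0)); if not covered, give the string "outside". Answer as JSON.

T0:
  2·area = 61
  edge (11, 14)→(7, 15): d=(-4,1) inclusive
  edge (7, 15)→(6, 0): d=(-1,-15) inclusive
  edge (6, 0)→(11, 14): d=(5,14) inclusive
    (3,1)@(7, 3): e=[48,12,1] → X
    (4,1)@(9, 3): e=[46,42,-27] → .
    (3,2)@(7, 5): e=[40,10,11] → X
    (4,2)@(9, 5): e=[38,40,-17] → .
    (3,3)@(7, 7): e=[32,8,21] → X
    (4,3)@(9, 7): e=[30,38,-7] → .
    (3,4)@(7, 9): e=[24,6,31] → X
    (4,4)@(9, 9): e=[22,36,3] → X
    (5,4)@(11, 9): e=[20,66,-25] → .
    (3,5)@(7, 11): e=[16,4,41] → X
    (5,5)@(11, 11): e=[12,64,-15] → .
    (11,5)@(23, 11): e=[0,244,-183] → .  [on edge]
    (7,6)@(15, 13): e=[0,122,-61] → .  [on edge]
    (3,7)@(7, 15): e=[0,0,61] → X  [on edge]
  covered (10 px):
    . . . . . . . . . . . .
    . . . X . . . . . . . .
    . . . X . . . . . . . .
    . . . X . . . . . . . .
    . . . X X . . . . . . .
    . . . X X . . . . . . .
    . . . X X . . . . . . .
    . . . X . . . . . . . .
    . . . . . . . . . . . .
    . . . . . . . . . . . .
T1:
  2·area = 120
  edge (2, 5)→(20, 8): d=(18,3) inclusive
  edge (20, 8)→(4, 12): d=(-16,4) inclusive
  edge (4, 12)→(2, 5): d=(-2,-7) inclusive
    (1,3)@(3, 7): e=[33,84,3] → X
    (2,3)@(5, 7): e=[27,76,17] → X
    (3,3)@(7, 7): e=[21,68,31] → X
    (4,3)@(9, 7): e=[15,60,45] → X
    (5,3)@(11, 7): e=[9,52,59] → X
    (6,3)@(13, 7): e=[3,44,73] → X
    (7,3)@(15, 7): e=[-3,36,87] → .
    (1,4)@(3, 9): e=[69,52,-1] → .
    (2,4)@(5, 9): e=[63,44,13] → X
    (7,4)@(15, 9): e=[33,4,83] → X
    (8,4)@(17, 9): e=[27,-4,97] → .
    (2,5)@(5, 11): e=[99,12,9] → X
  covered (14 px):
    . . . . . . . . . . . .
    . . . . . . . . . . . .
    . . . . . . . . . . . .
    . X X X X X X . . . . .
    . . X X X X X X . . . .
    . . X X . . . . . . . .
    . . . . . . . . . . . .
    . . . . . . . . . . . .
    . . . . . . . . . . . .
    . . . . . . . . . . . .

Result: "outside"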